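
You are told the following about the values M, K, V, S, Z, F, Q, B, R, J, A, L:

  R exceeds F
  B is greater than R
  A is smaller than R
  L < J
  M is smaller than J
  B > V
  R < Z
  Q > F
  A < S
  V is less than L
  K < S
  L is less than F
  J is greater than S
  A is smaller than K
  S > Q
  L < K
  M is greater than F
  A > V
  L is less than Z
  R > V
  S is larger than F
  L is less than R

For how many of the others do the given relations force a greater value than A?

6

Directly above A: R, K, S.
One step further: Z, B, J (6 so far).
No other element is forced above A by the given relations, so the count is 6.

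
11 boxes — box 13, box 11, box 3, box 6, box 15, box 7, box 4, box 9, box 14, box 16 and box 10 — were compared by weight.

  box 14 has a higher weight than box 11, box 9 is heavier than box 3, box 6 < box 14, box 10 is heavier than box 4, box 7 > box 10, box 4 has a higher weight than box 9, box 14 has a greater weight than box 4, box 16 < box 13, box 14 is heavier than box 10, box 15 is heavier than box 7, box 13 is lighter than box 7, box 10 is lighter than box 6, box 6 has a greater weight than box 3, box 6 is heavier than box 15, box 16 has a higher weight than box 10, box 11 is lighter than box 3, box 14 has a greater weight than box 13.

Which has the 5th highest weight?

The consecutive relations fix a unique order: box 11 < box 3 < box 9 < box 4 < box 10 < box 16 < box 13 < box 7 < box 15 < box 6 < box 14.
Counting 5 from the largest end gives box 13.

box 13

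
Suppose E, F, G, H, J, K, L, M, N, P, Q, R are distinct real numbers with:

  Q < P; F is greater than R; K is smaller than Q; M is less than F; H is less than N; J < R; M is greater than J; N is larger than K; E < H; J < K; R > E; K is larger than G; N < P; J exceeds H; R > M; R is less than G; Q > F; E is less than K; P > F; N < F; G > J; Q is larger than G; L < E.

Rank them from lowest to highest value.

Each adjacent pair is fixed by a given relation: L < E; E < H; H < J; J < M; M < R; R < G; G < K; K < N; N < F; F < Q; Q < P. Chaining them end to end gives the full order.

L < E < H < J < M < R < G < K < N < F < Q < P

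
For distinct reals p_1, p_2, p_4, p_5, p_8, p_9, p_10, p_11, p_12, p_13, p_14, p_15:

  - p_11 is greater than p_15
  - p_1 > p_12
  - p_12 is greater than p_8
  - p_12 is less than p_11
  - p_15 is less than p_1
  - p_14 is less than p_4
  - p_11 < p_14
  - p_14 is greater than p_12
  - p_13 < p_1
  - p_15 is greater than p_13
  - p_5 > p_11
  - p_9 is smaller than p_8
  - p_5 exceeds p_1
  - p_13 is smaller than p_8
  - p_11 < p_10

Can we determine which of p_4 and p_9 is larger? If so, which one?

p_4

The relevant relations are p_9 < p_8; p_8 < p_12; p_12 < p_11; p_11 < p_14; p_14 < p_4.
Together: p_9 < p_8 < p_12 < p_11 < p_14 < p_4.
So p_4 is larger.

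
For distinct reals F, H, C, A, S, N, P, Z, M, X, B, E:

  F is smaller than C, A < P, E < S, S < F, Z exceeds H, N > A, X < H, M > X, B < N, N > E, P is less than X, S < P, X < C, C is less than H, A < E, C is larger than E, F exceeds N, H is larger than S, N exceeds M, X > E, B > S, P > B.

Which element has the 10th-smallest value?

C

Piecing the relations together gives one ordering: A < E < S < B < P < X < M < N < F < C < H < Z.
Counting 10 from the smallest end gives C.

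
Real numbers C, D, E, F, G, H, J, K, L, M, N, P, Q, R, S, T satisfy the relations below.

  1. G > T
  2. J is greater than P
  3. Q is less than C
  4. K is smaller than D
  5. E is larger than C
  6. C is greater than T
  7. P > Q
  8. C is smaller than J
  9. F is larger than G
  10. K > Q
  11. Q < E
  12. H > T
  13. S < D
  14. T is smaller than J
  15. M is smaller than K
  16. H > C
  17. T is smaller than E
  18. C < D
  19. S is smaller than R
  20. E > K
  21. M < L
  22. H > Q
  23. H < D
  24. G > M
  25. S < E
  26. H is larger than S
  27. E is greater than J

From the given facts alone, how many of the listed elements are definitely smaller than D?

From D the given relations immediately reach S, C, K, H.
From those, T, M, Q — 7 in total.
No other element is forced below D by the given relations, so the count is 7.

7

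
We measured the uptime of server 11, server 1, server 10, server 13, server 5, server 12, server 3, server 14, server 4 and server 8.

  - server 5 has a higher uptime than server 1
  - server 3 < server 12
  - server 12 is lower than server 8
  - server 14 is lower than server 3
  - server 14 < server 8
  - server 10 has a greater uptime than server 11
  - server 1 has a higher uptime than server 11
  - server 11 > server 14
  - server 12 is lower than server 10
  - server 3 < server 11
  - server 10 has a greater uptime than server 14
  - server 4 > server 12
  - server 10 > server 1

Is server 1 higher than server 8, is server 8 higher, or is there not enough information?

undetermined

Following every chain through server 1: above server 1 we get server 5, server 10; below server 1 we get server 14, server 3, server 11.
server 8 is not reached, and no chain runs the other way from server 8 to server 1.
So the given relations leave the order of server 1 and server 8 undetermined.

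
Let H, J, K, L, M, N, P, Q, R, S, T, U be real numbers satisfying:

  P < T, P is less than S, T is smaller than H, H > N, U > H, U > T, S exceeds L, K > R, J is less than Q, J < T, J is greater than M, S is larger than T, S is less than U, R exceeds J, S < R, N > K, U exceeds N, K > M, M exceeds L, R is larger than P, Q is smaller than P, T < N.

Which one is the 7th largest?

Chaining the given pairs: L < M < J < Q < P < T < S < R < K < N < H < U.
Counting 7 from the largest end gives T.

T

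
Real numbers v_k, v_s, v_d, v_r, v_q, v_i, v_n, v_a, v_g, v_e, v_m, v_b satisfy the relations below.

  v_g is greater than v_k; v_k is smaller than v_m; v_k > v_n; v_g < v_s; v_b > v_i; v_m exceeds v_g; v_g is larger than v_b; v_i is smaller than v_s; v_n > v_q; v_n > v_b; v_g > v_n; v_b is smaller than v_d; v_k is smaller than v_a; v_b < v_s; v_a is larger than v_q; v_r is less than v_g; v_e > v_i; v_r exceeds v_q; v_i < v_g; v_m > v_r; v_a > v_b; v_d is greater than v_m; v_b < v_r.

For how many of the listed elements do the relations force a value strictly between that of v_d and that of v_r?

The relations place v_r below v_d. An element lies strictly between them when it is forced above v_r and also forced below v_d.
Above v_r: {v_g, v_m, v_s}. Below v_d: {v_i, v_b, v_q, v_n, v_k, v_g, v_m}.
Intersection: {v_g, v_m} — 2.

2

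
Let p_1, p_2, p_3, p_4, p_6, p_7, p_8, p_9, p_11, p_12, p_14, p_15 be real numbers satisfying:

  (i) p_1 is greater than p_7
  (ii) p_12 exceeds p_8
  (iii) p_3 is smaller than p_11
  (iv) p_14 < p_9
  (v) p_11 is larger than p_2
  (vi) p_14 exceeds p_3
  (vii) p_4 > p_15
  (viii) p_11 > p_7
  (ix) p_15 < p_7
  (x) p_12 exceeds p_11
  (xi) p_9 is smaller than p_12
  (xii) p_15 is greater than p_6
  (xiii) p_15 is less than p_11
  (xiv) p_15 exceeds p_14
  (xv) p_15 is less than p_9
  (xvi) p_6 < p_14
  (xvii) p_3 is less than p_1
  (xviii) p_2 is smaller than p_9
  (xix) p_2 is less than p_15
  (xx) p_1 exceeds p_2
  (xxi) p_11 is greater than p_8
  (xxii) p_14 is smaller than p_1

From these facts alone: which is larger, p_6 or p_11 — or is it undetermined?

p_11

Following the relations from p_6: p_6 < p_14 < p_15 < p_7 < p_11.
So p_11 is larger.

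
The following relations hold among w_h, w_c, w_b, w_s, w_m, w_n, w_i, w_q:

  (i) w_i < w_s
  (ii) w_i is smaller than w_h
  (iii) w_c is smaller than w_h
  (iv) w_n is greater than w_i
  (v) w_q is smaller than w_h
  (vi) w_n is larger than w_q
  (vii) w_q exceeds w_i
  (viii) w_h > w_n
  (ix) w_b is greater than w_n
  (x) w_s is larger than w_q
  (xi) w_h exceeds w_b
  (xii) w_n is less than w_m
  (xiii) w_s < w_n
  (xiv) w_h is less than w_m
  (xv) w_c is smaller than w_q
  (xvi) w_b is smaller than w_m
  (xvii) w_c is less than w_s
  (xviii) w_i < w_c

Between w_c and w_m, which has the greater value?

w_m

Chaining the given relations: w_c < w_q < w_s < w_n < w_b < w_h < w_m.
So w_c < w_m; w_m is the larger of the two.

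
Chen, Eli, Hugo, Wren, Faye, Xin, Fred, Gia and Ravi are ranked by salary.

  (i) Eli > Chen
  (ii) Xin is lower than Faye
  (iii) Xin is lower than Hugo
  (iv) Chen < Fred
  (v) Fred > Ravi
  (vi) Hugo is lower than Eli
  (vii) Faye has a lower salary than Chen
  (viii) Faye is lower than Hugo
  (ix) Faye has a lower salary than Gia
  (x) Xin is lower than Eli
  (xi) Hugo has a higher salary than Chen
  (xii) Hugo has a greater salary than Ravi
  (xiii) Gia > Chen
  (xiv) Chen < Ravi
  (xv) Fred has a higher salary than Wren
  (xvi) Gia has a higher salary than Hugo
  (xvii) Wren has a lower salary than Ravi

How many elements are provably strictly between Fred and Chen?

The relations place Chen below Fred. An element lies strictly between them when it is forced above Chen and also forced below Fred.
Above Chen: {Ravi, Hugo, Eli, Gia}. Below Fred: {Wren, Xin, Faye, Ravi}.
Intersection: {Ravi} — 1.

1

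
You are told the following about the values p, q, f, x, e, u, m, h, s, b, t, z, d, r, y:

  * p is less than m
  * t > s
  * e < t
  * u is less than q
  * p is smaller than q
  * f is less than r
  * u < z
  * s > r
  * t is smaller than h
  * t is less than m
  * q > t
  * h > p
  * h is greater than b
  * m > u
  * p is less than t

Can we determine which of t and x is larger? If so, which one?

Following every chain through x: nothing is chained to x.
t is not reached, and no chain runs the other way from t to x.
So the given relations leave the order of x and t undetermined.

undetermined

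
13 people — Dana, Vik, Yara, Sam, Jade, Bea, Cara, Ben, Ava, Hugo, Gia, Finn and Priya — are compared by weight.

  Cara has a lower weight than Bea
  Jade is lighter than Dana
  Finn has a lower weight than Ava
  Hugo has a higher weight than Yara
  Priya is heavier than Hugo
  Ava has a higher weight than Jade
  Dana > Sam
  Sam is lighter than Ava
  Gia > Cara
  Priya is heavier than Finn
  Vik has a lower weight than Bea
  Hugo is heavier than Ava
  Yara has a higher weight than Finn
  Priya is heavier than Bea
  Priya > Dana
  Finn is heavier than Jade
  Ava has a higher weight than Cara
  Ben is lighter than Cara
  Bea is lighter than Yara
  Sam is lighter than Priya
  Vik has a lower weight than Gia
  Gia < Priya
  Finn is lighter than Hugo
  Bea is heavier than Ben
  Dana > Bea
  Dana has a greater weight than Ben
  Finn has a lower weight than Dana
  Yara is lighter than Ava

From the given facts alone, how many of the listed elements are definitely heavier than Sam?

4

The elements the relations force above Sam are Ava, Dana, Hugo, Priya — no chain reaches any other.
That is 4.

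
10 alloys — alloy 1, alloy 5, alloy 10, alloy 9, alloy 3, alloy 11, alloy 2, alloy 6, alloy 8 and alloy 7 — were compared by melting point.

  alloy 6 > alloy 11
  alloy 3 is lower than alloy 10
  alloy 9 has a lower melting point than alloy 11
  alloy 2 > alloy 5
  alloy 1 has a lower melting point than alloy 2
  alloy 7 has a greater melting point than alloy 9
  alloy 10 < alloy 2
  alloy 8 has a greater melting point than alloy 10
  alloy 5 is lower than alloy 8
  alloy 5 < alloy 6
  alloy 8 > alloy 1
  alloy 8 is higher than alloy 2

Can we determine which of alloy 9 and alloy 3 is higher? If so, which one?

undetermined

Following every chain through alloy 9: above alloy 9 we get alloy 11, alloy 6, alloy 7.
alloy 3 is not reached, and no chain runs the other way from alloy 3 to alloy 9.
So the given relations leave the order of alloy 9 and alloy 3 undetermined.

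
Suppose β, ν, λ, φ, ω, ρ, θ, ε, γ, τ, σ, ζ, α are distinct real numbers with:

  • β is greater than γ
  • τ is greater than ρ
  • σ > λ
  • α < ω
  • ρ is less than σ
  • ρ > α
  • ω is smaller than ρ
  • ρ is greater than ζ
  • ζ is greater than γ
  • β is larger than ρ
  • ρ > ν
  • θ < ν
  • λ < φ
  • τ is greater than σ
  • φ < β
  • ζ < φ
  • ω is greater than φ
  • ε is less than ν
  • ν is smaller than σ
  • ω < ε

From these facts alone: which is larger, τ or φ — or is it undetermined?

φ < ω and ω < ε give φ < ε.
Then ε < ν extends the chain to ν.
Then ν < ρ extends the chain to ρ.
Then ρ < σ extends the chain to σ.
Then σ < τ extends the chain to τ.
So τ is larger.

τ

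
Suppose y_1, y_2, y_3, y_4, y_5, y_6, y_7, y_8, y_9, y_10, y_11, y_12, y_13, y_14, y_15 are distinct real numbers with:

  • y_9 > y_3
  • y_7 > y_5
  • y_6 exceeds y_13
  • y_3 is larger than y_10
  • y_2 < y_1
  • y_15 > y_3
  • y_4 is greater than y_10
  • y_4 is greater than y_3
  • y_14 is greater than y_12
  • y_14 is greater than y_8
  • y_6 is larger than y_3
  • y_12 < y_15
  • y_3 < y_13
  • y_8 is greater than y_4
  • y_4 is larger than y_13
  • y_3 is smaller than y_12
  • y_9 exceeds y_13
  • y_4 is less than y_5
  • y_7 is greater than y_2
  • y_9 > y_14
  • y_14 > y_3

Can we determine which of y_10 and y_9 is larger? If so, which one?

Link the given pairs in sequence: y_10 < y_3; y_3 < y_13; y_13 < y_4; y_4 < y_8; y_8 < y_14; y_14 < y_9.
Chaining these gives y_10 < y_3 < y_13 < y_4 < y_8 < y_14 < y_9.
So y_9 is larger.

y_9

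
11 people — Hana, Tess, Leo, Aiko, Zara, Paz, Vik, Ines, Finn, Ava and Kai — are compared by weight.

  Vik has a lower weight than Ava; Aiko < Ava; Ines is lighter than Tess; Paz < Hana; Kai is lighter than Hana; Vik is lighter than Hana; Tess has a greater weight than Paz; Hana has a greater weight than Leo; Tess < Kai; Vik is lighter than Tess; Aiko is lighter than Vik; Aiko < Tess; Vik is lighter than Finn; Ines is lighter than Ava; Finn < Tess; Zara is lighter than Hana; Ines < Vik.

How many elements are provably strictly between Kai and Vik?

2

The relations place Vik below Kai. An element lies strictly between them when it is forced above Vik and also forced below Kai.
Above Vik: {Finn, Tess, Hana, Ava}. Below Kai: {Aiko, Ines, Finn, Paz, Tess}.
Intersection: {Finn, Tess} — 2.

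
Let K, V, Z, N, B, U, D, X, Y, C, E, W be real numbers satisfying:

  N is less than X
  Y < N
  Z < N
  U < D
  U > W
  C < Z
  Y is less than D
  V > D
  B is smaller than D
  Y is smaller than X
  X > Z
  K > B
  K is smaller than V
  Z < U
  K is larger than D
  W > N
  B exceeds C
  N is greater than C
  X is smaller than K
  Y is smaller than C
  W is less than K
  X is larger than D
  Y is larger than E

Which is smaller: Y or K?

Link the given pairs in sequence: Y < C; C < Z; Z < N; N < W; W < U; U < D; D < X; X < K.
Chaining these gives Y < C < Z < N < W < U < D < X < K.
So Y < K; Y is the smaller of the two.

Y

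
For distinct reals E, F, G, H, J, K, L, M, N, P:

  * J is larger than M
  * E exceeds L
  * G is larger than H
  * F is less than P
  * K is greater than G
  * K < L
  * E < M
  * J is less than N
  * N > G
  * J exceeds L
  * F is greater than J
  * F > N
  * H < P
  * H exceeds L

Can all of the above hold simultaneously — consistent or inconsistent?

Chaining the given relations yields H < G < K < L, so H < L. But one relation states L < H. These cannot both hold.

inconsistent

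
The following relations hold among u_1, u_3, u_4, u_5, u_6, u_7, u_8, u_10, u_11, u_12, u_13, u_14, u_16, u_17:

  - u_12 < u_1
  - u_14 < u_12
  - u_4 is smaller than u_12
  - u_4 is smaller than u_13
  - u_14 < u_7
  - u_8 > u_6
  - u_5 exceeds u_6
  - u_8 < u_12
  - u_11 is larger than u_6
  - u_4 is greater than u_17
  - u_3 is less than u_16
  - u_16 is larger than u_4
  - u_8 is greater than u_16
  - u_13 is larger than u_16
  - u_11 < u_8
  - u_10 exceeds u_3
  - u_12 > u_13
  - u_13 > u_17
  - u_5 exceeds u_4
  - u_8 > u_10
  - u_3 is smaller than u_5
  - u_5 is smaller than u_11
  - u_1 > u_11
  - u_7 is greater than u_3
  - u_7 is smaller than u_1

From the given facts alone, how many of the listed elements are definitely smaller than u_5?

4

The elements the relations force below u_5 are u_17, u_3, u_6, u_4 — no chain reaches any other.
That is 4.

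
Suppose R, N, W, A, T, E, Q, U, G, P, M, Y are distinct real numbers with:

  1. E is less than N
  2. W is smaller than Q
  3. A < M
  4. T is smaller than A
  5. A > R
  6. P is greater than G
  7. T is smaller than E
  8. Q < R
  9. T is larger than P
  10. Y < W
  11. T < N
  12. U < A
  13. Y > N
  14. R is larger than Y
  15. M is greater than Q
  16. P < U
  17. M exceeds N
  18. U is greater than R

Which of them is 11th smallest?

The consecutive relations fix a unique order: G < P < T < E < N < Y < W < Q < R < U < A < M.
The 11th smallest is A.

A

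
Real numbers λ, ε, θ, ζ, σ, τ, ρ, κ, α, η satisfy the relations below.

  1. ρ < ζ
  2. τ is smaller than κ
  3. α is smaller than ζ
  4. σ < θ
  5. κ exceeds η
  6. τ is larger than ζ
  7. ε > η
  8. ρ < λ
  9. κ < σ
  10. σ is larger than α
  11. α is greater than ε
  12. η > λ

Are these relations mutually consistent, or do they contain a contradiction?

Every relation is compatible with ρ < λ < η < ε < α < ζ < τ < κ < σ < θ; the set is consistent.

consistent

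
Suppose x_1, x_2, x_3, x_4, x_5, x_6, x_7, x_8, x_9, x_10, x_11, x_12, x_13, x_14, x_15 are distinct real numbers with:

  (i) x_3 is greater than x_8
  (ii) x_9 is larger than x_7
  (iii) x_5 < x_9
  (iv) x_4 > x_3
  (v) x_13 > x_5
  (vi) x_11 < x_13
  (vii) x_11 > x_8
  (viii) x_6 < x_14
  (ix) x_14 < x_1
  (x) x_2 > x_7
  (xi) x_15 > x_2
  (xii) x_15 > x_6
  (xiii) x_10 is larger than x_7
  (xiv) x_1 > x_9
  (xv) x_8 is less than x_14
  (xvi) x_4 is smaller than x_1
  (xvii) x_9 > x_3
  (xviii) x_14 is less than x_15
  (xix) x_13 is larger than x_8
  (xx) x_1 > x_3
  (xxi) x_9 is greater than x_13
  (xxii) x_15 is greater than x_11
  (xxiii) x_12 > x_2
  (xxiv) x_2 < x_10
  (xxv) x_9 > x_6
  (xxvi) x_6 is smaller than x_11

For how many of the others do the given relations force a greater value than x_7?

6

From x_7 the given relations immediately reach x_2, x_9, x_10.
From those, x_12, x_15, x_1 — 6 in total.
No other element is forced above x_7 by the given relations, so the count is 6.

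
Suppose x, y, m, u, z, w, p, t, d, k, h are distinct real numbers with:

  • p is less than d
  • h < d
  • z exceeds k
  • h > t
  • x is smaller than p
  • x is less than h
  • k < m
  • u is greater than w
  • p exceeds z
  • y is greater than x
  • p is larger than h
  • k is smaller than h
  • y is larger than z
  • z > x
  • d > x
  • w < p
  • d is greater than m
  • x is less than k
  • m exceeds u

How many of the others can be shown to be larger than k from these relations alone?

Directly above k: z, m, h.
One step further: p, d, y (6 so far).
Nothing else is reachable above k; 6 in all.

6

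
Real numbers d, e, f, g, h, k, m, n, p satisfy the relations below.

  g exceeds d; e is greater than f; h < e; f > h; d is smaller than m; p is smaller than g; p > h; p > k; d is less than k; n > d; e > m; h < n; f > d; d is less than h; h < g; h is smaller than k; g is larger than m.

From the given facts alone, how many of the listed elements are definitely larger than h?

6

From h the given relations immediately reach n, f, k, p, e, g.
Nothing else is reachable above h; 6 in all.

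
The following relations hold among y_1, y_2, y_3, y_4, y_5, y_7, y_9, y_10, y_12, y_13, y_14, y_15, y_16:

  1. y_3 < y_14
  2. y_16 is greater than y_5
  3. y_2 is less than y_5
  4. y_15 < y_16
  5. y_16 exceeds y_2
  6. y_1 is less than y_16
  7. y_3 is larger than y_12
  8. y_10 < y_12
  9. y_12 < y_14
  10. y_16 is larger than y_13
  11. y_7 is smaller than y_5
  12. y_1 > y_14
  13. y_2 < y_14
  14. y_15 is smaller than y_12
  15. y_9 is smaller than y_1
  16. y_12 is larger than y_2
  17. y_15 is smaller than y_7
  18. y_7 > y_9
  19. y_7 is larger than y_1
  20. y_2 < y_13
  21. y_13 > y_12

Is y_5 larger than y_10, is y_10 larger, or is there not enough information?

y_5

Following the relations from y_10: y_10 < y_12 < y_3 < y_14 < y_1 < y_7 < y_5.
So y_5 is larger.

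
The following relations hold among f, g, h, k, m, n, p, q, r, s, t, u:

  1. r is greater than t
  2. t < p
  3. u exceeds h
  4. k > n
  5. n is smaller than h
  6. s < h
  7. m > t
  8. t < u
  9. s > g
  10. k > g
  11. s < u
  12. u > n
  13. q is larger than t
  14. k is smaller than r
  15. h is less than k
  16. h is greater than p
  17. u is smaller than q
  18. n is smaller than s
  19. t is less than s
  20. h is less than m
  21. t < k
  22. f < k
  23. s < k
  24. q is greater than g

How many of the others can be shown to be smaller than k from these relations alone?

Directly below k: f, n, g, t, s, h.
One step further: p (7 so far).
No other element is forced below k by the given relations, so the count is 7.

7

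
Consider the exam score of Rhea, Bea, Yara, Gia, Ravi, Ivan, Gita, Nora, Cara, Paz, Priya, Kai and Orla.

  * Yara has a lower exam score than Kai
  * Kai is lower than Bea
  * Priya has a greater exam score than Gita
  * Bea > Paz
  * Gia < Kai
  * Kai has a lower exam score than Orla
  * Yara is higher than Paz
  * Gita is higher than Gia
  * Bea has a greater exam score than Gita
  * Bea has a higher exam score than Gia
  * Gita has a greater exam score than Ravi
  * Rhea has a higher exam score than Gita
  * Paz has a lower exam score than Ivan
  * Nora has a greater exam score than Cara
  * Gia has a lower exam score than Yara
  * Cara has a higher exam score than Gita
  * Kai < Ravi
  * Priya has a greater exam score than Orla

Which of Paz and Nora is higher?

Paz < Yara < Kai < Ravi < Gita < Cara < Nora, by transitivity through Yara, Kai, Ravi, Gita, Cara.
So Paz < Nora; Nora is the higher of the two.

Nora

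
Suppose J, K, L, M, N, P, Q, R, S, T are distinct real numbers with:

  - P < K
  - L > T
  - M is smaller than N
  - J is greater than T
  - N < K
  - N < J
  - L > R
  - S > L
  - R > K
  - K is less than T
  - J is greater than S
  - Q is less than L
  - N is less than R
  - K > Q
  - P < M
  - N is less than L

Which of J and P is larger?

The relevant relations are P < M; M < N; N < R; R < L; L < S; S < J.
Chaining these gives P < M < N < R < L < S < J.
So P < J; J is the larger of the two.

J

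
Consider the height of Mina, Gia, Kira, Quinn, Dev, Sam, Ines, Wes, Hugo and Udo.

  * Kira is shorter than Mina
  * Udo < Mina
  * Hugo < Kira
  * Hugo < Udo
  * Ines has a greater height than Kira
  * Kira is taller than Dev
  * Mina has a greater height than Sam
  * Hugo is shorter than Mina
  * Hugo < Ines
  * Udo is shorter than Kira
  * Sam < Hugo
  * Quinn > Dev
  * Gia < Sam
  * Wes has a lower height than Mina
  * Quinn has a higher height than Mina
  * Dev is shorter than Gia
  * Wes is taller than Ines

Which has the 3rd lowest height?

Sam

The consecutive relations fix a unique order: Dev < Gia < Sam < Hugo < Udo < Kira < Ines < Wes < Mina < Quinn.
The 3rd smallest is Sam.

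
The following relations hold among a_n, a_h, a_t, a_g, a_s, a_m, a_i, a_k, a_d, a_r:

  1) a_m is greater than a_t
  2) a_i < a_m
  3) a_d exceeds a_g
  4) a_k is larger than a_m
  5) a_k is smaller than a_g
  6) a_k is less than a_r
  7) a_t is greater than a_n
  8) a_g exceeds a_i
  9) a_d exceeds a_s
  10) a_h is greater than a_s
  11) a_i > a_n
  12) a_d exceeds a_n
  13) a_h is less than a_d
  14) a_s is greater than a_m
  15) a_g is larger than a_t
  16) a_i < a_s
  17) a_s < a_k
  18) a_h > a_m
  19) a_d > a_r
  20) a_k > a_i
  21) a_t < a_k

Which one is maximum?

a_d

Chaining downward from a_d: directly below it, a_n, a_s, a_h, a_r, a_g; then a_i, a_t, a_m, a_k.
That covers every other element, and nothing is given above a_d, so a_d is the maximum.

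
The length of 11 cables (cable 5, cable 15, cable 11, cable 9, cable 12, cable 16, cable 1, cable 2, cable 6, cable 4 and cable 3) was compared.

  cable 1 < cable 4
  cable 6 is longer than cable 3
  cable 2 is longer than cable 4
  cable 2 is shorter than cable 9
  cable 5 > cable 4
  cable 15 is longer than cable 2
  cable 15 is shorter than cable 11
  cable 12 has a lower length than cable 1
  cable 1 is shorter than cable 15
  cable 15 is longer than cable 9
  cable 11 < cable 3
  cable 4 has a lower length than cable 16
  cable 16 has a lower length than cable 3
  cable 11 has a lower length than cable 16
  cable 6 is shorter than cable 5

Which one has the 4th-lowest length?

cable 2

Piecing the relations together gives one ordering: cable 12 < cable 1 < cable 4 < cable 2 < cable 9 < cable 15 < cable 11 < cable 16 < cable 3 < cable 6 < cable 5.
Counting 4 from the smallest end gives cable 2.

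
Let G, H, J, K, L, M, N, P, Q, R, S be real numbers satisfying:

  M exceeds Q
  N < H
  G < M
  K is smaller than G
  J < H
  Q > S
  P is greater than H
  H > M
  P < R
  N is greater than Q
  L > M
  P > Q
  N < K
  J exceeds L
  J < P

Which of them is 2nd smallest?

Chaining the given pairs: S < Q < N < K < G < M < L < J < H < P < R.
The 2nd smallest is Q.

Q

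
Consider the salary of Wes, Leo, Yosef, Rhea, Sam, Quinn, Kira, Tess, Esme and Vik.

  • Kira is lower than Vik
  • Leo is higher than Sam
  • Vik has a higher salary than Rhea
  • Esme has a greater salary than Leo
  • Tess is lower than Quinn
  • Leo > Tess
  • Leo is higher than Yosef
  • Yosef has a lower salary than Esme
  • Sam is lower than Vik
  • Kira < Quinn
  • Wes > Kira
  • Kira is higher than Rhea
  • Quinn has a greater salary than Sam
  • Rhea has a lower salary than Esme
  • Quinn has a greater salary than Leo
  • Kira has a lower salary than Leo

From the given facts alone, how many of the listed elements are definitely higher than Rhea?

6

Directly above Rhea: Kira, Vik, Esme.
One step further: Leo, Wes, Quinn (6 so far).
Nothing else is reachable above Rhea; 6 in all.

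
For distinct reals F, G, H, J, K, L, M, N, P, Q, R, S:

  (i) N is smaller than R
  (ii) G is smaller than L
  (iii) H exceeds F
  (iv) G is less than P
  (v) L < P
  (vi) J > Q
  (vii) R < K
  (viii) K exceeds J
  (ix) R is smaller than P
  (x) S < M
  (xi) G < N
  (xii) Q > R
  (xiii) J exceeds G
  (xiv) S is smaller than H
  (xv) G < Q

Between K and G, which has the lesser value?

G

G < N and N < R give G < R.
With R < Q: G < N < R < Q.
Then Q < J extends the chain to J.
Then J < K extends the chain to K.
So G < K; G is the smaller of the two.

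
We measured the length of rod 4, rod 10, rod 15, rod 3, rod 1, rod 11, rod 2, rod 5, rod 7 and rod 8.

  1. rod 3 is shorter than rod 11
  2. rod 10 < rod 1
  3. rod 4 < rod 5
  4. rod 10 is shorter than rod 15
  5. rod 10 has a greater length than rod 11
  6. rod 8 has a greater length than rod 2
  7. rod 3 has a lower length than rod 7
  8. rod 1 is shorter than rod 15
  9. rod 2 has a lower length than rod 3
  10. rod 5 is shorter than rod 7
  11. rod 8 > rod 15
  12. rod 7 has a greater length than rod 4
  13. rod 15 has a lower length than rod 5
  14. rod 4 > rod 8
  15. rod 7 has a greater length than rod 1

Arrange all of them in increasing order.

Nothing is placed below rod 2, so it is least; from there rod 2 < rod 3; rod 3 < rod 11; rod 11 < rod 10; rod 10 < rod 1; rod 1 < rod 15; rod 15 < rod 8; rod 8 < rod 4; rod 4 < rod 5; rod 5 < rod 7, each given directly.

rod 2 < rod 3 < rod 11 < rod 10 < rod 1 < rod 15 < rod 8 < rod 4 < rod 5 < rod 7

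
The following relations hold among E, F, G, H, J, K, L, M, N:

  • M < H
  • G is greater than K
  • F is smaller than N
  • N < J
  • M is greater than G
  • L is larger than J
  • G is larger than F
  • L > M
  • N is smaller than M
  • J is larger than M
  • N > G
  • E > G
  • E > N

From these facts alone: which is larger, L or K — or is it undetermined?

The relevant relations are K < G; G < N; N < M; M < J; J < L.
Chaining these gives K < G < N < M < J < L.
So L is larger.

L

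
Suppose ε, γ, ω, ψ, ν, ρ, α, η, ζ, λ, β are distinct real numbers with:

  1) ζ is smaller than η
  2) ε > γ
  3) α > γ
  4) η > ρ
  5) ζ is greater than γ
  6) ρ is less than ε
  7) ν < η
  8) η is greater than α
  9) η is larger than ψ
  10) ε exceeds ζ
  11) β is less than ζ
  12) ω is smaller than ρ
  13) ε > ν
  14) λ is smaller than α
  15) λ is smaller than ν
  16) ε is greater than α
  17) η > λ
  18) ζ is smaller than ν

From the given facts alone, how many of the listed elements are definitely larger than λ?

The elements the relations force above λ are ν, α, η, ε — no chain reaches any other.
That is 4.

4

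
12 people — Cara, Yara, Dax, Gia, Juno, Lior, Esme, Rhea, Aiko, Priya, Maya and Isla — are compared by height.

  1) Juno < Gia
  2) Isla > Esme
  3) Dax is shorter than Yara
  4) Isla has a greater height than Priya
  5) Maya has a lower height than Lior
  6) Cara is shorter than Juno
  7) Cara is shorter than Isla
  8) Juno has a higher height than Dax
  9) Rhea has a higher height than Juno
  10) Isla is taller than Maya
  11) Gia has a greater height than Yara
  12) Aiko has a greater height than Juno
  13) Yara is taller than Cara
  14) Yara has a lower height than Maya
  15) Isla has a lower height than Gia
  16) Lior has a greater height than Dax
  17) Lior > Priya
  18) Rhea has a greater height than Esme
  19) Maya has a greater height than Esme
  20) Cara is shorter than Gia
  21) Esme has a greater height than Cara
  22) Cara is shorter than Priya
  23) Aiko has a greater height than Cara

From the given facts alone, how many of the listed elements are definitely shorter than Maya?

The elements the relations force below Maya are Dax, Cara, Esme, Yara — no chain reaches any other.
That is 4.

4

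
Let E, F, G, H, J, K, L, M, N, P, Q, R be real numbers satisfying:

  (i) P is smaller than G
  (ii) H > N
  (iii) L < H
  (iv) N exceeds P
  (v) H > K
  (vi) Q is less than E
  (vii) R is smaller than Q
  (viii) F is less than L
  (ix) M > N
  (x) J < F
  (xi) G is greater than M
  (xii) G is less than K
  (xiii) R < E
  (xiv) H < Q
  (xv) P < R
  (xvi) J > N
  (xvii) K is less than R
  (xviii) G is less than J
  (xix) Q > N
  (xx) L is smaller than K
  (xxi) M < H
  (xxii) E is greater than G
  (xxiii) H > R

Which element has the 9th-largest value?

Piecing the relations together gives one ordering: P < N < M < G < J < F < L < K < R < H < Q < E.
Counting 9 from the largest end gives G.

G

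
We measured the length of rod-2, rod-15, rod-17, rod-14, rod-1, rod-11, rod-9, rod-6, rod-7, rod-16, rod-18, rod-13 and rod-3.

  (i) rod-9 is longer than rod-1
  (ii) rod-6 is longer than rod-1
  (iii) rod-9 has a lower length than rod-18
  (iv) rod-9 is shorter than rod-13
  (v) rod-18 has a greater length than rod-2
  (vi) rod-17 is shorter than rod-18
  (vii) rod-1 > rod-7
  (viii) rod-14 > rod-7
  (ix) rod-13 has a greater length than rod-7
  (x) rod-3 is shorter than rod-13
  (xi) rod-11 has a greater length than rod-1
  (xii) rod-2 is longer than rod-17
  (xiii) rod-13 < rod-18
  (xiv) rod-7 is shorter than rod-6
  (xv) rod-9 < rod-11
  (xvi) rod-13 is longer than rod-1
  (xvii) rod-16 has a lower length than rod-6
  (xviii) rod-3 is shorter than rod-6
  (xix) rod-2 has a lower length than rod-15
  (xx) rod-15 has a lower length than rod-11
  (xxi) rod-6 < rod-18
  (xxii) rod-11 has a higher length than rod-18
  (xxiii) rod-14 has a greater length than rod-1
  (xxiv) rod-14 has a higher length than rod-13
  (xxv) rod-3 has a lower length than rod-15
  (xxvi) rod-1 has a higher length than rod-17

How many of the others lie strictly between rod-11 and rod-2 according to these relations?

The relations place rod-2 below rod-11. An element lies strictly between them when it is forced above rod-2 and also forced below rod-11.
Above rod-2: {rod-15, rod-18}. Below rod-11: {rod-17, rod-7, rod-1, rod-3, rod-9, rod-13, rod-16, rod-15, rod-6, rod-18}.
Intersection: {rod-15, rod-18} — 2.

2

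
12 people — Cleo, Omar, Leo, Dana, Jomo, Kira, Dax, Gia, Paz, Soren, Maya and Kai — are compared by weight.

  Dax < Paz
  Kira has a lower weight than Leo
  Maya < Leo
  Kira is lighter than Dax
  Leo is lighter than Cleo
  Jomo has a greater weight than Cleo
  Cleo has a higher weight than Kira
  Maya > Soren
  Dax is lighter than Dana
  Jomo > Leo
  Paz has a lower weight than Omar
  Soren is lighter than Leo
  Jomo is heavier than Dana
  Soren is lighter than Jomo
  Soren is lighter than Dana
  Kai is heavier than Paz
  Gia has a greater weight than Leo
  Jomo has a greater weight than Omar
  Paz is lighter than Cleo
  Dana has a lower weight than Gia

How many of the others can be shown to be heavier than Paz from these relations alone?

From Paz the given relations immediately reach Cleo, Omar, Kai.
From those, Jomo — 4 in total.
No other element is forced above Paz by the given relations, so the count is 4.

4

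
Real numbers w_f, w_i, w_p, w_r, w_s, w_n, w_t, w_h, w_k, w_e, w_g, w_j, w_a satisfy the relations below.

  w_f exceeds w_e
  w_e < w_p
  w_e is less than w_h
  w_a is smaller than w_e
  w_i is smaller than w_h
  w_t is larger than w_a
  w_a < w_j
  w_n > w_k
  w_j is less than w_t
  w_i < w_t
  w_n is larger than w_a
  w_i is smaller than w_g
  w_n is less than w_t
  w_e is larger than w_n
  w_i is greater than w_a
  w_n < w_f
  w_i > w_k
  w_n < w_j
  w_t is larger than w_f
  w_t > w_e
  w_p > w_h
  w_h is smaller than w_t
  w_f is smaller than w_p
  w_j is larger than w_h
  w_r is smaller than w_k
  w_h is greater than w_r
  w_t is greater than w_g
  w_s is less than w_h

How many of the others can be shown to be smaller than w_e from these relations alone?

4

From w_e the given relations immediately reach w_a, w_n.
From those, w_k — 3 in total.
From those, w_r — 4 in total.
Nothing else is reachable below w_e; 4 in all.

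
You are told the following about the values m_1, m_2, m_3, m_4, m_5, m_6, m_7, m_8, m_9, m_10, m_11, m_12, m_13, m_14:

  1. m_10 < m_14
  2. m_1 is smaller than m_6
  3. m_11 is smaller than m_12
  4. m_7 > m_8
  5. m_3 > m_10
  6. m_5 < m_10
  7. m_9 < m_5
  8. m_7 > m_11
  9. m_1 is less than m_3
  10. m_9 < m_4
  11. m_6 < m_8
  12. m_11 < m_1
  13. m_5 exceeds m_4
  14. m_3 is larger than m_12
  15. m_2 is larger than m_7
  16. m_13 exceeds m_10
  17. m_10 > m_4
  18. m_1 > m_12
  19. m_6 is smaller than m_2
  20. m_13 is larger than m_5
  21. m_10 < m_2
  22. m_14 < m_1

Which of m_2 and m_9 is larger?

m_2

m_9 < m_4 and m_4 < m_5 give m_9 < m_5.
Then m_5 < m_10 extends the chain to m_10.
With m_10 < m_14: m_9 < m_4 < m_5 < m_10 < m_14.
Then m_14 < m_1 extends the chain to m_1.
Then m_1 < m_6 extends the chain to m_6.
With m_6 < m_8: m_9 < m_4 < m_5 < m_10 < m_14 < m_1 < m_6 < m_8.
Then m_8 < m_7 extends the chain to m_7.
With m_7 < m_2: m_9 < m_4 < m_5 < m_10 < m_14 < m_1 < m_6 < m_8 < m_7 < m_2.
So m_9 < m_2; m_2 is the larger of the two.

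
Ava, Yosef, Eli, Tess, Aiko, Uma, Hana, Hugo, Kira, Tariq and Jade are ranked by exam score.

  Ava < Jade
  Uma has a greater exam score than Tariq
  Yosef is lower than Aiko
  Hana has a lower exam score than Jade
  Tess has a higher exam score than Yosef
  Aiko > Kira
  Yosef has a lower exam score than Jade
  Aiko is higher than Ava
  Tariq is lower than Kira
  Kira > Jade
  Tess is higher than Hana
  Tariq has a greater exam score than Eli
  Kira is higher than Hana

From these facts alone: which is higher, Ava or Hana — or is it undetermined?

undetermined

Following every chain through Ava: above Ava we get Jade, Kira, Aiko.
Hana is not reached, and no chain runs the other way from Hana to Ava.
So the given relations leave the order of Ava and Hana undetermined.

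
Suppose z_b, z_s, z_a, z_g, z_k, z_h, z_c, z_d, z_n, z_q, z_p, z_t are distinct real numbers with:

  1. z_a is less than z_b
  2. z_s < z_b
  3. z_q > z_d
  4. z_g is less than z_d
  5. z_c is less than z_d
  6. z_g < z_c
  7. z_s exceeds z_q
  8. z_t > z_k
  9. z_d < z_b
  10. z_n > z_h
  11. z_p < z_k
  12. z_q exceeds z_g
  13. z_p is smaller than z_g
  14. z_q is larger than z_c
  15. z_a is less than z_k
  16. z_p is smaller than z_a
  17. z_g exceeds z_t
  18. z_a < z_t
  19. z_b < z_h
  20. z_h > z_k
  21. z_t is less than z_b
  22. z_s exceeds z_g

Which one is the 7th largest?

Piecing the relations together gives one ordering: z_p < z_a < z_k < z_t < z_g < z_c < z_d < z_q < z_s < z_b < z_h < z_n.
The 7th largest is z_c.

z_c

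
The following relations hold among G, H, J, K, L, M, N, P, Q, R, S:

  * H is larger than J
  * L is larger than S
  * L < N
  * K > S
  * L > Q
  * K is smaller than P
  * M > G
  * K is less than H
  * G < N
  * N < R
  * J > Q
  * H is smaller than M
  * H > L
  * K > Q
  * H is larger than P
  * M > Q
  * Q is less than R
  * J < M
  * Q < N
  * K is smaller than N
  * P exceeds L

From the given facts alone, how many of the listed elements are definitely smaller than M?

The elements the relations force below M are S, Q, L, K, G, J, P, H — no chain reaches any other.
That is 8.

8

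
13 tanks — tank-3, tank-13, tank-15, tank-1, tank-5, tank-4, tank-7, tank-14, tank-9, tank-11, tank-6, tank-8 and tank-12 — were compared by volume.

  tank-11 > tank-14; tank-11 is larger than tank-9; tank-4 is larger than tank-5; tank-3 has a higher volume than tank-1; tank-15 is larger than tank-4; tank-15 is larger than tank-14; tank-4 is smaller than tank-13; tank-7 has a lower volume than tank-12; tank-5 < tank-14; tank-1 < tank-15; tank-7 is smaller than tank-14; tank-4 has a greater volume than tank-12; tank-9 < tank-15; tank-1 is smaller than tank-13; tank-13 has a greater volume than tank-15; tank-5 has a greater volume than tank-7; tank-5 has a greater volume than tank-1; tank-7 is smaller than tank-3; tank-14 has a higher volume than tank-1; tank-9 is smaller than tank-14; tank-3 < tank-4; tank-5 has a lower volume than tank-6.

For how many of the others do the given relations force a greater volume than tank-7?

9

Directly above tank-7: tank-5, tank-12, tank-3, tank-14.
One step further: tank-4, tank-11, tank-15, tank-6 (8 so far).
One step further: tank-13 (9 so far).
No other element is forced above tank-7 by the given relations, so the count is 9.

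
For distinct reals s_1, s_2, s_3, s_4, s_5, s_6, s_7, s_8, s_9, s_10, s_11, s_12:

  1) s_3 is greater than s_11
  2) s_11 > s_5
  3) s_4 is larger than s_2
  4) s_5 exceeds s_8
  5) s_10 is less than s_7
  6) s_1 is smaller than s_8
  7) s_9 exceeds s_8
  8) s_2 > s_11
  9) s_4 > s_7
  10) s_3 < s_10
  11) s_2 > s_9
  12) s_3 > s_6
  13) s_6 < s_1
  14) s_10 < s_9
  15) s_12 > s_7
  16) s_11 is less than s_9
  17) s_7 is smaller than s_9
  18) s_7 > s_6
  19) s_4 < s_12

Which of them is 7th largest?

s_3

The consecutive relations fix a unique order: s_6 < s_1 < s_8 < s_5 < s_11 < s_3 < s_10 < s_7 < s_9 < s_2 < s_4 < s_12.
Counting 7 from the largest end gives s_3.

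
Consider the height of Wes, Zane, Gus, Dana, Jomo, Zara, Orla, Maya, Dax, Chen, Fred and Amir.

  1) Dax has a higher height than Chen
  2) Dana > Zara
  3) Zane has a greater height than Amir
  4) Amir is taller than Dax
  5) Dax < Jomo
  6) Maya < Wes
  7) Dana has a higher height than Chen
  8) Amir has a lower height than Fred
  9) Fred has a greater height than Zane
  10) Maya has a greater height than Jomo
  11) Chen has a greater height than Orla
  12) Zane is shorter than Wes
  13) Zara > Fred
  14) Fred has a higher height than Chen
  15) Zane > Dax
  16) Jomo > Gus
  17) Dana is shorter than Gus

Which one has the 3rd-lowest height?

Dax

Piecing the relations together gives one ordering: Orla < Chen < Dax < Amir < Zane < Fred < Zara < Dana < Gus < Jomo < Maya < Wes.
Counting 3 from the smallest end gives Dax.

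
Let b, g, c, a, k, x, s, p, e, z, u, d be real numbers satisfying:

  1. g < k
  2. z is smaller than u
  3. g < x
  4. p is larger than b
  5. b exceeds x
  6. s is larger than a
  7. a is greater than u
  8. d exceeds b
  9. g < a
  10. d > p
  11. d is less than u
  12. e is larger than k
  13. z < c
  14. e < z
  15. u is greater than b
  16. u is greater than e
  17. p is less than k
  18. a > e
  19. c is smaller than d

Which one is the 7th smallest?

z

Chaining the given pairs: g < x < b < p < k < e < z < c < d < u < a < s.
Counting 7 from the smallest end gives z.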